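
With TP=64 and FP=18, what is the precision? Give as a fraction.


Precision = TP / (TP + FP) = 64 / 82 = 32/41.

32/41


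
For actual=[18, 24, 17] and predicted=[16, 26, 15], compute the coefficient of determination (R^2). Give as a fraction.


Mean(y) = 59/3. SS_res = 12. SS_tot = 86/3. R^2 = 1 - 12/(86/3) = 25/43.

25/43


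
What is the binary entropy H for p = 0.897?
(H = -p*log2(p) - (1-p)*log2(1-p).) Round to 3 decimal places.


H = -0.897*log2(0.897) - 0.103*log2(0.103) = 0.478.

0.478


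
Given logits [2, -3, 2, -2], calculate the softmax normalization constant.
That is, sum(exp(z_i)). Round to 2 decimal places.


Denom = e^2=7.3891 + e^-3=0.0498 + e^2=7.3891 + e^-2=0.1353. Sum = 14.9633, which rounds to 14.96.

14.96


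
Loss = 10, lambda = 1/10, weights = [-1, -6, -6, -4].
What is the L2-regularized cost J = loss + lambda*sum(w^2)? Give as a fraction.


L2 sq norm = sum(w^2) = 89. J = 10 + 1/10 * 89 = 189/10.

189/10


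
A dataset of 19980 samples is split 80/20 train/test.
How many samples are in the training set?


Test set = 19980 * 20% = 3996. Training set = 19980 - 3996 = 15984.

15984


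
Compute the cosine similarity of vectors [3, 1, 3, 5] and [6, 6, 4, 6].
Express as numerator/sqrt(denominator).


dot = 66. |a|^2 = 44, |b|^2 = 124. cos = 66/sqrt(5456).

66/sqrt(5456)


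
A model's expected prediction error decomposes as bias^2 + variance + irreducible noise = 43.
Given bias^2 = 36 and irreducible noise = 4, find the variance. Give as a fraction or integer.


Total error = bias^2 + variance + irreducible noise. So variance = 43 - 36 - 4 = 3.

3


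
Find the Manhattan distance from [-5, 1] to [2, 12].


d = sum of absolute differences: |-5-2|=7 + |1-12|=11 = 18.

18


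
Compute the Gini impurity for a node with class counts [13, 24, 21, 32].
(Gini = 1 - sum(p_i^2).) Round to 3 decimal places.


Total = 90. Proportions: 13/90, 24/90, 21/90, 32/90. sum(p_i^2) = 0.2728. Gini = 1 - 0.2728 = 0.7272, which rounds to 0.727.

0.727


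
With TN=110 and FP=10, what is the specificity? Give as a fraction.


Specificity = TN / (TN + FP) = 110 / 120 = 11/12.

11/12


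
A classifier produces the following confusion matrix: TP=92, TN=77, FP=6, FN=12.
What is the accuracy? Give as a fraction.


Accuracy = (TP + TN) / (TP + TN + FP + FN) = (92 + 77) / 187 = 169/187.

169/187


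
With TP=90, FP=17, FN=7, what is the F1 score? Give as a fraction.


Precision = 90/107 = 90/107. Recall = 90/97 = 90/97. F1 = 2*P*R/(P+R) = 15/17.

15/17


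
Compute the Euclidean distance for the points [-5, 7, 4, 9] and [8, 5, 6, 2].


d = sqrt(sum of squared differences). (-5-8)^2=169, (7-5)^2=4, (4-6)^2=4, (9-2)^2=49. Sum = 226.

sqrt(226)


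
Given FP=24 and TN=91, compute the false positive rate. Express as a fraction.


FPR = FP / (FP + TN) = 24 / 115 = 24/115.

24/115


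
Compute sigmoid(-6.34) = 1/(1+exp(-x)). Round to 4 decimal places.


sigma(-6.34) = 1/(1+e^(6.34)) = 1/(1+566.796311) = 1/567.796311 = 0.0018.

0.0018


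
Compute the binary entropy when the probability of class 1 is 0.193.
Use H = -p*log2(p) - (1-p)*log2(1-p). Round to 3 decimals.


H = -0.193*log2(0.193) - 0.807*log2(0.807) = 0.708.

0.708


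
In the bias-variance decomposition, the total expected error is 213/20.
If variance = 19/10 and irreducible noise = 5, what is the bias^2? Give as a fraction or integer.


Total error = bias^2 + variance + irreducible noise. So bias^2 = 213/20 - 19/10 - 5 = 15/4.

15/4


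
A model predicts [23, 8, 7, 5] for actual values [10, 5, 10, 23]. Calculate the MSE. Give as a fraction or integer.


MSE = (1/4) * ((10-23)^2=169 + (5-8)^2=9 + (10-7)^2=9 + (23-5)^2=324). Sum = 511. MSE = 511/4.

511/4


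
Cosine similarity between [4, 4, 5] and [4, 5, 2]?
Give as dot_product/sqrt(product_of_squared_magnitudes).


dot = 46. |a|^2 = 57, |b|^2 = 45. cos = 46/sqrt(2565).

46/sqrt(2565)


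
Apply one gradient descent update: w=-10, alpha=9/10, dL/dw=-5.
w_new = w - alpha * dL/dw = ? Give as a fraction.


w_new = -10 - 9/10 * -5 = -10 - -9/2 = -11/2.

-11/2


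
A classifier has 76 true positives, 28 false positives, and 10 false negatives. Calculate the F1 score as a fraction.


Precision = 76/104 = 19/26. Recall = 76/86 = 38/43. F1 = 2*P*R/(P+R) = 4/5.

4/5


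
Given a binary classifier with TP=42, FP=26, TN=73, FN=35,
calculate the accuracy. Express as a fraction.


Accuracy = (TP + TN) / (TP + TN + FP + FN) = (42 + 73) / 176 = 115/176.

115/176


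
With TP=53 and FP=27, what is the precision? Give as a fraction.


Precision = TP / (TP + FP) = 53 / 80 = 53/80.

53/80


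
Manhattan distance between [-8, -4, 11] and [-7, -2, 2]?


d = sum of absolute differences: |-8--7|=1 + |-4--2|=2 + |11-2|=9 = 12.

12


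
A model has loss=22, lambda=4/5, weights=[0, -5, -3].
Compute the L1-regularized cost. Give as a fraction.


L1 norm = sum(|w|) = 8. J = 22 + 4/5 * 8 = 142/5.

142/5


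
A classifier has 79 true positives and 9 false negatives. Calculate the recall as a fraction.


Recall = TP / (TP + FN) = 79 / 88 = 79/88.

79/88


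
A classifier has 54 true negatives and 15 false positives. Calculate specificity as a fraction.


Specificity = TN / (TN + FP) = 54 / 69 = 18/23.

18/23


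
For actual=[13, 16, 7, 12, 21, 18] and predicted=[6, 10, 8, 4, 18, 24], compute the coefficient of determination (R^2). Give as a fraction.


Mean(y) = 29/2. SS_res = 195. SS_tot = 243/2. R^2 = 1 - 195/(243/2) = -49/81.

-49/81


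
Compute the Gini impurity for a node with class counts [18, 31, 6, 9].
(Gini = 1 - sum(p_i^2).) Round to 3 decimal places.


Total = 64. Proportions: 18/64, 31/64, 6/64, 9/64. sum(p_i^2) = 0.3423. Gini = 1 - 0.3423 = 0.6577, which rounds to 0.658.

0.658


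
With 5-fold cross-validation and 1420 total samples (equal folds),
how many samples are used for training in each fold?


Each validation fold has 1420/5 = 284 samples. Training set = 1420 - 284 = 1136.

1136


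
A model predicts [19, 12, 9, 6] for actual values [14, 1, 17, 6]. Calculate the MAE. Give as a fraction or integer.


MAE = (1/4) * (|14-19|=5 + |1-12|=11 + |17-9|=8 + |6-6|=0). Sum = 24. MAE = 6.

6


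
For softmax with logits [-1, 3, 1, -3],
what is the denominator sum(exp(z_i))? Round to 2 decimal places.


Denom = e^-1=0.3679 + e^3=20.0855 + e^1=2.7183 + e^-3=0.0498. Sum = 23.2215, which rounds to 23.22.

23.22


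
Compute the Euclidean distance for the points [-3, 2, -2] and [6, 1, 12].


d = sqrt(sum of squared differences). (-3-6)^2=81, (2-1)^2=1, (-2-12)^2=196. Sum = 278.

sqrt(278)


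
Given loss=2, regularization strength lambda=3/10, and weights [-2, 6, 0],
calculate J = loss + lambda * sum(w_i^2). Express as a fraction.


L2 sq norm = sum(w^2) = 40. J = 2 + 3/10 * 40 = 14.

14


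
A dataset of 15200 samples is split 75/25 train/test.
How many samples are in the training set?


Test set = 15200 * 25% = 3800. Training set = 15200 - 3800 = 11400.

11400


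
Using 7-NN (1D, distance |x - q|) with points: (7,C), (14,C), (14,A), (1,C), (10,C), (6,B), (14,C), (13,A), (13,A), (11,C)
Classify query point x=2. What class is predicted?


Distances: |7-2|=5, |14-2|=12, |14-2|=12, |1-2|=1, |10-2|=8, |6-2|=4, |14-2|=12, |13-2|=11, |13-2|=11, |11-2|=9. 7 nearest: (1,C), (6,B), (7,C), (10,C), (11,C), (13,A), (13,A). Counts: {'C': 4, 'B': 1, 'A': 2}. Majority class: C.

C


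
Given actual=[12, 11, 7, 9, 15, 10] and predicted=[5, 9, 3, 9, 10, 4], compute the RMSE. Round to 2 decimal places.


MSE = 21.6667. RMSE = sqrt(21.6667) = 4.65.

4.65


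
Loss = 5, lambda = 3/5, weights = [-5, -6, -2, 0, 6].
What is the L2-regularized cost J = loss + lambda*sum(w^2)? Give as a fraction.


L2 sq norm = sum(w^2) = 101. J = 5 + 3/5 * 101 = 328/5.

328/5


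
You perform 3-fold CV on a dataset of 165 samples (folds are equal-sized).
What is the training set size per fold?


Each validation fold has 165/3 = 55 samples. Training set = 165 - 55 = 110.

110


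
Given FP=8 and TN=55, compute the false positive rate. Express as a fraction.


FPR = FP / (FP + TN) = 8 / 63 = 8/63.

8/63


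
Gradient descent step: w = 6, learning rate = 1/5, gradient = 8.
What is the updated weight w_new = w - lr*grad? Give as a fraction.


w_new = 6 - 1/5 * 8 = 6 - 8/5 = 22/5.

22/5


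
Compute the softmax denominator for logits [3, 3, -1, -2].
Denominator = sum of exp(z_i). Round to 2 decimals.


Denom = e^3=20.0855 + e^3=20.0855 + e^-1=0.3679 + e^-2=0.1353. Sum = 40.6742, which rounds to 40.67.

40.67


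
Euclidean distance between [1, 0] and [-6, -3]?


d = sqrt(sum of squared differences). (1--6)^2=49, (0--3)^2=9. Sum = 58.

sqrt(58)


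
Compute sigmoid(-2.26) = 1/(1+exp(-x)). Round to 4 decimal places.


sigma(-2.26) = 1/(1+e^(2.26)) = 1/(1+9.583089) = 1/10.583089 = 0.0945.

0.0945


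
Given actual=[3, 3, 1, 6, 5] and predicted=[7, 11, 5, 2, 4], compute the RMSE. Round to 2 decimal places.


MSE = 22.6000. RMSE = sqrt(22.6000) = 4.75.

4.75


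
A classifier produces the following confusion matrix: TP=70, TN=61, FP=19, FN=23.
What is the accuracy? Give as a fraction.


Accuracy = (TP + TN) / (TP + TN + FP + FN) = (70 + 61) / 173 = 131/173.

131/173


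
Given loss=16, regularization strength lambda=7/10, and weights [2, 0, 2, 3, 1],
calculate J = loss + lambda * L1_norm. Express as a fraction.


L1 norm = sum(|w|) = 8. J = 16 + 7/10 * 8 = 108/5.

108/5


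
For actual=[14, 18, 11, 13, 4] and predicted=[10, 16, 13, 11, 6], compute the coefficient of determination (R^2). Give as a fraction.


Mean(y) = 12. SS_res = 32. SS_tot = 106. R^2 = 1 - 32/(106) = 37/53.

37/53


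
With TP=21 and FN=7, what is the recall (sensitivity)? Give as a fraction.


Recall = TP / (TP + FN) = 21 / 28 = 3/4.

3/4


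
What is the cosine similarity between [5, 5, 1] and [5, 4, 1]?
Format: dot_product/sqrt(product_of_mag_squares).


dot = 46. |a|^2 = 51, |b|^2 = 42. cos = 46/sqrt(2142).

46/sqrt(2142)


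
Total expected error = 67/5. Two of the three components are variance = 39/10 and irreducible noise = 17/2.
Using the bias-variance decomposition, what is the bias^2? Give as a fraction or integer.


Total error = bias^2 + variance + irreducible noise. So bias^2 = 67/5 - 39/10 - 17/2 = 1.

1


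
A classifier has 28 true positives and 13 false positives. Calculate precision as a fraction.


Precision = TP / (TP + FP) = 28 / 41 = 28/41.

28/41


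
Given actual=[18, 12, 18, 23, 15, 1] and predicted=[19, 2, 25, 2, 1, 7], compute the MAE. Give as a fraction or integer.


MAE = (1/6) * (|18-19|=1 + |12-2|=10 + |18-25|=7 + |23-2|=21 + |15-1|=14 + |1-7|=6). Sum = 59. MAE = 59/6.

59/6


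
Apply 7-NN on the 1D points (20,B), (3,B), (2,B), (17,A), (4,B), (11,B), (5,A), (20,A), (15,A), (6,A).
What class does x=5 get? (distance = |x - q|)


Distances: |20-5|=15, |3-5|=2, |2-5|=3, |17-5|=12, |4-5|=1, |11-5|=6, |5-5|=0, |20-5|=15, |15-5|=10, |6-5|=1. 7 nearest: (5,A), (6,A), (4,B), (3,B), (2,B), (11,B), (15,A). Counts: {'A': 3, 'B': 4}. Majority class: B.

B


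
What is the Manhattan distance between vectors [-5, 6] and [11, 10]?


d = sum of absolute differences: |-5-11|=16 + |6-10|=4 = 20.

20


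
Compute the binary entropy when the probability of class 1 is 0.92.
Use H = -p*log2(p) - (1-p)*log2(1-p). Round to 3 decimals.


H = -0.92*log2(0.92) - 0.08*log2(0.08) = 0.402.

0.402


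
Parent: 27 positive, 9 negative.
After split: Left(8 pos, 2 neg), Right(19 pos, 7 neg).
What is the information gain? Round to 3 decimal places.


H(parent) = 0.8113. H(left) = 0.7219, H(right) = 0.8404. Weighted = (10/36)*0.7219 + (26/36)*0.8404 = 0.8075. IG = 0.8113 - 0.8075 = 0.0038, which rounds to 0.004.

0.004


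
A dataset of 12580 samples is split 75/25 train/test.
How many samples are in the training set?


Test set = 12580 * 25% = 3145. Training set = 12580 - 3145 = 9435.

9435


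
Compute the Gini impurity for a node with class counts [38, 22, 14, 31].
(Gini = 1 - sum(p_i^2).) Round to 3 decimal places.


Total = 105. Proportions: 38/105, 22/105, 14/105, 31/105. sum(p_i^2) = 0.2798. Gini = 1 - 0.2798 = 0.7202, which rounds to 0.720.

0.720


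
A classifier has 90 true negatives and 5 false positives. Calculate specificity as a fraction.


Specificity = TN / (TN + FP) = 90 / 95 = 18/19.

18/19


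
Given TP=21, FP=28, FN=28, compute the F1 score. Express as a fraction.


Precision = 21/49 = 3/7. Recall = 21/49 = 3/7. F1 = 2*P*R/(P+R) = 3/7.

3/7


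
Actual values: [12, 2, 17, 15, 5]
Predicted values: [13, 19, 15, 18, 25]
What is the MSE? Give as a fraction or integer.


MSE = (1/5) * ((12-13)^2=1 + (2-19)^2=289 + (17-15)^2=4 + (15-18)^2=9 + (5-25)^2=400). Sum = 703. MSE = 703/5.

703/5


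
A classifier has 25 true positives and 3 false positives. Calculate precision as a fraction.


Precision = TP / (TP + FP) = 25 / 28 = 25/28.

25/28


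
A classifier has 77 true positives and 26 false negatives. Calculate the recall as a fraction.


Recall = TP / (TP + FN) = 77 / 103 = 77/103.

77/103


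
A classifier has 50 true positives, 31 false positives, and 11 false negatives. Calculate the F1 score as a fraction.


Precision = 50/81 = 50/81. Recall = 50/61 = 50/61. F1 = 2*P*R/(P+R) = 50/71.

50/71


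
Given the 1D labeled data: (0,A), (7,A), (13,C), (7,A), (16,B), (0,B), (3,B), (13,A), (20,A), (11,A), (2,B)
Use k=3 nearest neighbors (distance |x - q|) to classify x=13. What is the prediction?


Distances: |0-13|=13, |7-13|=6, |13-13|=0, |7-13|=6, |16-13|=3, |0-13|=13, |3-13|=10, |13-13|=0, |20-13|=7, |11-13|=2, |2-13|=11. 3 nearest: (13,A), (13,C), (11,A). Counts: {'A': 2, 'C': 1}. Majority class: A.

A


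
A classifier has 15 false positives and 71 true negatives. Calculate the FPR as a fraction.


FPR = FP / (FP + TN) = 15 / 86 = 15/86.

15/86


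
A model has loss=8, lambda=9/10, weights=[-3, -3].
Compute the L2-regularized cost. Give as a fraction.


L2 sq norm = sum(w^2) = 18. J = 8 + 9/10 * 18 = 121/5.

121/5


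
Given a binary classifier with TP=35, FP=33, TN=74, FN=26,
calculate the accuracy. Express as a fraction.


Accuracy = (TP + TN) / (TP + TN + FP + FN) = (35 + 74) / 168 = 109/168.

109/168


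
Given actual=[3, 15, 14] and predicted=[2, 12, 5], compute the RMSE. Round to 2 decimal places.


MSE = 30.3333. RMSE = sqrt(30.3333) = 5.51.

5.51


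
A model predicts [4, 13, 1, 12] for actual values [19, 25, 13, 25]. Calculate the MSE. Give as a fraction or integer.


MSE = (1/4) * ((19-4)^2=225 + (25-13)^2=144 + (13-1)^2=144 + (25-12)^2=169). Sum = 682. MSE = 341/2.

341/2


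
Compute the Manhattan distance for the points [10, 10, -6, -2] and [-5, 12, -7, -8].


d = sum of absolute differences: |10--5|=15 + |10-12|=2 + |-6--7|=1 + |-2--8|=6 = 24.

24


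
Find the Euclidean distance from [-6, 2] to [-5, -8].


d = sqrt(sum of squared differences). (-6--5)^2=1, (2--8)^2=100. Sum = 101.

sqrt(101)


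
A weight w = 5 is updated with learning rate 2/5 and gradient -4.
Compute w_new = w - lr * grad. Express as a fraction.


w_new = 5 - 2/5 * -4 = 5 - -8/5 = 33/5.

33/5


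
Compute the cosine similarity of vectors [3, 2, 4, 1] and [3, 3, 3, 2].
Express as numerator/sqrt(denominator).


dot = 29. |a|^2 = 30, |b|^2 = 31. cos = 29/sqrt(930).

29/sqrt(930)


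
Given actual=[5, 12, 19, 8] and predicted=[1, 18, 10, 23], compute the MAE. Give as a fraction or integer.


MAE = (1/4) * (|5-1|=4 + |12-18|=6 + |19-10|=9 + |8-23|=15). Sum = 34. MAE = 17/2.

17/2


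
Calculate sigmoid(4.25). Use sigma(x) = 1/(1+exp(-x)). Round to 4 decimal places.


sigma(4.25) = 1/(1+e^(-4.25)) = 1/(1+0.014264) = 1/1.014264 = 0.9859.

0.9859


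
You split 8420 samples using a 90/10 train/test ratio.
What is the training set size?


Test set = 8420 * 10% = 842. Training set = 8420 - 842 = 7578.

7578


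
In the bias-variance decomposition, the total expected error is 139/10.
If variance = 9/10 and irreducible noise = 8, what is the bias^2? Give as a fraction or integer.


Total error = bias^2 + variance + irreducible noise. So bias^2 = 139/10 - 9/10 - 8 = 5.

5


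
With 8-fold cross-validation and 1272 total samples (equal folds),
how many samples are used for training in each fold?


Each validation fold has 1272/8 = 159 samples. Training set = 1272 - 159 = 1113.

1113


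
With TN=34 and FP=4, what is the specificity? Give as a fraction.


Specificity = TN / (TN + FP) = 34 / 38 = 17/19.

17/19


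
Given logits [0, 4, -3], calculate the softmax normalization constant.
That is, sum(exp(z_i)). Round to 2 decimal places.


Denom = e^0=1.0000 + e^4=54.5982 + e^-3=0.0498. Sum = 55.6480, which rounds to 55.65.

55.65


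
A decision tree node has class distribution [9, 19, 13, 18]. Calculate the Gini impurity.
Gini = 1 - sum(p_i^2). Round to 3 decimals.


Total = 59. Proportions: 9/59, 19/59, 13/59, 18/59. sum(p_i^2) = 0.2686. Gini = 1 - 0.2686 = 0.7314, which rounds to 0.731.

0.731


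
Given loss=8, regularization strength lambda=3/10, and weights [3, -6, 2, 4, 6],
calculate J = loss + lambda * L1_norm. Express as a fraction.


L1 norm = sum(|w|) = 21. J = 8 + 3/10 * 21 = 143/10.

143/10


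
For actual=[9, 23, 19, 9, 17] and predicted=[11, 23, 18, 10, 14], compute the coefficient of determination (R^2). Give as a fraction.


Mean(y) = 77/5. SS_res = 15. SS_tot = 776/5. R^2 = 1 - 15/(776/5) = 701/776.

701/776


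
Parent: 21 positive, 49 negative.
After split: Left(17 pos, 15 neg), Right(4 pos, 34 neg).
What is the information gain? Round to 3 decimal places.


H(parent) = 0.8813. H(left) = 0.9972, H(right) = 0.4855. Weighted = (32/70)*0.9972 + (38/70)*0.4855 = 0.7194. IG = 0.8813 - 0.7194 = 0.1619, which rounds to 0.162.

0.162


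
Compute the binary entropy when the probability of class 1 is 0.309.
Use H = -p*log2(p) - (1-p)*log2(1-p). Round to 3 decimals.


H = -0.309*log2(0.309) - 0.691*log2(0.691) = 0.892.

0.892


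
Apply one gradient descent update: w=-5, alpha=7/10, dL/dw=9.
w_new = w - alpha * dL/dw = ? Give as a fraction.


w_new = -5 - 7/10 * 9 = -5 - 63/10 = -113/10.

-113/10


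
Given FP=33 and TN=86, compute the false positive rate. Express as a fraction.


FPR = FP / (FP + TN) = 33 / 119 = 33/119.

33/119


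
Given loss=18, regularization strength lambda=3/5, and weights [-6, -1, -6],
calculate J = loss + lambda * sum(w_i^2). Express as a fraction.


L2 sq norm = sum(w^2) = 73. J = 18 + 3/5 * 73 = 309/5.

309/5


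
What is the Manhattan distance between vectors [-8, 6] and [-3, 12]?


d = sum of absolute differences: |-8--3|=5 + |6-12|=6 = 11.

11


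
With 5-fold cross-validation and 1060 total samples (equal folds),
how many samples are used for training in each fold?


Each validation fold has 1060/5 = 212 samples. Training set = 1060 - 212 = 848.

848


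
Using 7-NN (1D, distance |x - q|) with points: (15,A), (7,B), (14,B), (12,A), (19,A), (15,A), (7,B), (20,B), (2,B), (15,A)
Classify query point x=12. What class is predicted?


Distances: |15-12|=3, |7-12|=5, |14-12|=2, |12-12|=0, |19-12|=7, |15-12|=3, |7-12|=5, |20-12|=8, |2-12|=10, |15-12|=3. 7 nearest: (12,A), (14,B), (15,A), (15,A), (15,A), (7,B), (7,B). Counts: {'A': 4, 'B': 3}. Majority class: A.

A


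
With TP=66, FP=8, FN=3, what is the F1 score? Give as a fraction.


Precision = 66/74 = 33/37. Recall = 66/69 = 22/23. F1 = 2*P*R/(P+R) = 12/13.

12/13


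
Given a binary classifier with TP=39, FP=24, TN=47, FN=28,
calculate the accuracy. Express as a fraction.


Accuracy = (TP + TN) / (TP + TN + FP + FN) = (39 + 47) / 138 = 43/69.

43/69


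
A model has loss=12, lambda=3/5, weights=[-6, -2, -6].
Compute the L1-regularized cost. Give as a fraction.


L1 norm = sum(|w|) = 14. J = 12 + 3/5 * 14 = 102/5.

102/5


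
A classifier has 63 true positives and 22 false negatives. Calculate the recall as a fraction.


Recall = TP / (TP + FN) = 63 / 85 = 63/85.

63/85


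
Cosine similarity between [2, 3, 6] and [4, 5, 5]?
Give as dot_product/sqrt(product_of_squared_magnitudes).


dot = 53. |a|^2 = 49, |b|^2 = 66. cos = 53/sqrt(3234).

53/sqrt(3234)


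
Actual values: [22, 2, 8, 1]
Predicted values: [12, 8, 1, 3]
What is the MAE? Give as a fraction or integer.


MAE = (1/4) * (|22-12|=10 + |2-8|=6 + |8-1|=7 + |1-3|=2). Sum = 25. MAE = 25/4.

25/4


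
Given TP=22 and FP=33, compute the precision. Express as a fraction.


Precision = TP / (TP + FP) = 22 / 55 = 2/5.

2/5


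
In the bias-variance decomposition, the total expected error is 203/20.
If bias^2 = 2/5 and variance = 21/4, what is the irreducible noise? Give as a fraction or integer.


Total error = bias^2 + variance + irreducible noise. So irreducible noise = 203/20 - 2/5 - 21/4 = 9/2.

9/2


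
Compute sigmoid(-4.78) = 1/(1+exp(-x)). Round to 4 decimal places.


sigma(-4.78) = 1/(1+e^(4.78)) = 1/(1+119.104350) = 1/120.104350 = 0.0083.

0.0083


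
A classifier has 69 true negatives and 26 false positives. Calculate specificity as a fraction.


Specificity = TN / (TN + FP) = 69 / 95 = 69/95.

69/95


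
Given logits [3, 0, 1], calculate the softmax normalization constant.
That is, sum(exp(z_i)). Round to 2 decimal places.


Denom = e^3=20.0855 + e^0=1.0000 + e^1=2.7183. Sum = 23.8038, which rounds to 23.80.

23.80


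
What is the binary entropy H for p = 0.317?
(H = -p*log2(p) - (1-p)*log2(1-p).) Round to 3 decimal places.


H = -0.317*log2(0.317) - 0.683*log2(0.683) = 0.901.

0.901


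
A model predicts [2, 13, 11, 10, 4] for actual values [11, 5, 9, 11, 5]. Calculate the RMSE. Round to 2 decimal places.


MSE = 30.2000. RMSE = sqrt(30.2000) = 5.50.

5.50


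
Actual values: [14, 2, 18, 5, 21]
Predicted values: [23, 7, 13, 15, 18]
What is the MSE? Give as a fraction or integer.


MSE = (1/5) * ((14-23)^2=81 + (2-7)^2=25 + (18-13)^2=25 + (5-15)^2=100 + (21-18)^2=9). Sum = 240. MSE = 48.

48


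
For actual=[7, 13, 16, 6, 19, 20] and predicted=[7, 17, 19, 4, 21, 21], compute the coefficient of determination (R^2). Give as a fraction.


Mean(y) = 27/2. SS_res = 34. SS_tot = 355/2. R^2 = 1 - 34/(355/2) = 287/355.

287/355


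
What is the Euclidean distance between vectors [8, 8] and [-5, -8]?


d = sqrt(sum of squared differences). (8--5)^2=169, (8--8)^2=256. Sum = 425.

sqrt(425)


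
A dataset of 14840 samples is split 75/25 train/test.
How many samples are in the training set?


Test set = 14840 * 25% = 3710. Training set = 14840 - 3710 = 11130.

11130


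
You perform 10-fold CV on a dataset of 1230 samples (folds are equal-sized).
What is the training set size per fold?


Each validation fold has 1230/10 = 123 samples. Training set = 1230 - 123 = 1107.

1107


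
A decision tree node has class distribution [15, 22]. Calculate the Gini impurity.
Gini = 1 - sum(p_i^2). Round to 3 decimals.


Total = 37. Proportions: 15/37, 22/37. sum(p_i^2) = 0.5179. Gini = 1 - 0.5179 = 0.4821, which rounds to 0.482.

0.482


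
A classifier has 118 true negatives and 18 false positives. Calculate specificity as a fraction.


Specificity = TN / (TN + FP) = 118 / 136 = 59/68.

59/68


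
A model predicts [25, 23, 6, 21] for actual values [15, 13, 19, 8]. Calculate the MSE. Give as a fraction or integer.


MSE = (1/4) * ((15-25)^2=100 + (13-23)^2=100 + (19-6)^2=169 + (8-21)^2=169). Sum = 538. MSE = 269/2.

269/2


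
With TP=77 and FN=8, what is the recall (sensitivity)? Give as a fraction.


Recall = TP / (TP + FN) = 77 / 85 = 77/85.

77/85


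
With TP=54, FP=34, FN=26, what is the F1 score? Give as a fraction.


Precision = 54/88 = 27/44. Recall = 54/80 = 27/40. F1 = 2*P*R/(P+R) = 9/14.

9/14


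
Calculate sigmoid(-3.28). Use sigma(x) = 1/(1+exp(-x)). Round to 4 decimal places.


sigma(-3.28) = 1/(1+e^(3.28)) = 1/(1+26.575773) = 1/27.575773 = 0.0363.

0.0363


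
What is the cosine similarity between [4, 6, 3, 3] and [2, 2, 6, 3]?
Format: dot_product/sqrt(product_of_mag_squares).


dot = 47. |a|^2 = 70, |b|^2 = 53. cos = 47/sqrt(3710).

47/sqrt(3710)


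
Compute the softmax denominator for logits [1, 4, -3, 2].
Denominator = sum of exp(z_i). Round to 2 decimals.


Denom = e^1=2.7183 + e^4=54.5982 + e^-3=0.0498 + e^2=7.3891. Sum = 64.7554, which rounds to 64.76.

64.76


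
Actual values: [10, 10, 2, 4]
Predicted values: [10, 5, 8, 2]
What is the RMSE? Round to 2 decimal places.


MSE = 16.2500. RMSE = sqrt(16.2500) = 4.03.

4.03


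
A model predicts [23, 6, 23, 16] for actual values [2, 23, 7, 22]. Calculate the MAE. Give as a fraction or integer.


MAE = (1/4) * (|2-23|=21 + |23-6|=17 + |7-23|=16 + |22-16|=6). Sum = 60. MAE = 15.

15


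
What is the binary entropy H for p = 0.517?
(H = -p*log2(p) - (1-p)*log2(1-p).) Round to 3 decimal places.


H = -0.517*log2(0.517) - 0.483*log2(0.483) = 0.999.

0.999


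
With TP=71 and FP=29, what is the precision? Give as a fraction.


Precision = TP / (TP + FP) = 71 / 100 = 71/100.

71/100


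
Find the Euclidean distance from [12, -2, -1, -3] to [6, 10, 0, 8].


d = sqrt(sum of squared differences). (12-6)^2=36, (-2-10)^2=144, (-1-0)^2=1, (-3-8)^2=121. Sum = 302.

sqrt(302)


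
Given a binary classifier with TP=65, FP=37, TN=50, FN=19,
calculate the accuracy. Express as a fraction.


Accuracy = (TP + TN) / (TP + TN + FP + FN) = (65 + 50) / 171 = 115/171.

115/171


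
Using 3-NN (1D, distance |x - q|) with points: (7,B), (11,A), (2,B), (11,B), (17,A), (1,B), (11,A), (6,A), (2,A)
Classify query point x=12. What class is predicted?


Distances: |7-12|=5, |11-12|=1, |2-12|=10, |11-12|=1, |17-12|=5, |1-12|=11, |11-12|=1, |6-12|=6, |2-12|=10. 3 nearest: (11,A), (11,A), (11,B). Counts: {'A': 2, 'B': 1}. Majority class: A.

A


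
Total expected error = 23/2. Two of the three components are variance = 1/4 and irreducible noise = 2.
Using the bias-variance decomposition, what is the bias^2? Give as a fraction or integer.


Total error = bias^2 + variance + irreducible noise. So bias^2 = 23/2 - 1/4 - 2 = 37/4.

37/4


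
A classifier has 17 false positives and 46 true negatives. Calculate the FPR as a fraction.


FPR = FP / (FP + TN) = 17 / 63 = 17/63.

17/63


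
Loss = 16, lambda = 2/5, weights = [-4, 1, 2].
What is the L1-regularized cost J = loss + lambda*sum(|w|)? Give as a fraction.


L1 norm = sum(|w|) = 7. J = 16 + 2/5 * 7 = 94/5.

94/5


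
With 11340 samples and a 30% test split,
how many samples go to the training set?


Test set = 11340 * 30% = 3402. Training set = 11340 - 3402 = 7938.

7938


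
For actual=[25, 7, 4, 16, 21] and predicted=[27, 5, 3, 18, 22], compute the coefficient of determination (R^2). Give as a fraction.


Mean(y) = 73/5. SS_res = 14. SS_tot = 1606/5. R^2 = 1 - 14/(1606/5) = 768/803.

768/803


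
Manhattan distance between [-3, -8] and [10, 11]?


d = sum of absolute differences: |-3-10|=13 + |-8-11|=19 = 32.

32


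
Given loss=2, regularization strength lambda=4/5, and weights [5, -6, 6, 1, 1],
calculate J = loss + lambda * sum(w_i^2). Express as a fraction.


L2 sq norm = sum(w^2) = 99. J = 2 + 4/5 * 99 = 406/5.

406/5


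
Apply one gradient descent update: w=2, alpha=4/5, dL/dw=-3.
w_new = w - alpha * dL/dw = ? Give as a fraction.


w_new = 2 - 4/5 * -3 = 2 - -12/5 = 22/5.

22/5


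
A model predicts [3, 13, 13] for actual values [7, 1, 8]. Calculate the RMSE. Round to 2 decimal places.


MSE = 61.6667. RMSE = sqrt(61.6667) = 7.85.

7.85


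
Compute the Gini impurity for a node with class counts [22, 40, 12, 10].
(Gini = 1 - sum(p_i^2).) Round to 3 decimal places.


Total = 84. Proportions: 22/84, 40/84, 12/84, 10/84. sum(p_i^2) = 0.3299. Gini = 1 - 0.3299 = 0.6701, which rounds to 0.670.

0.670


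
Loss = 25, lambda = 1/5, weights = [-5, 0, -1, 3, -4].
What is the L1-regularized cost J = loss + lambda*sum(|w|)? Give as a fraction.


L1 norm = sum(|w|) = 13. J = 25 + 1/5 * 13 = 138/5.

138/5


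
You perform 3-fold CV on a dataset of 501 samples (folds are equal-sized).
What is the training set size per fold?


Each validation fold has 501/3 = 167 samples. Training set = 501 - 167 = 334.

334


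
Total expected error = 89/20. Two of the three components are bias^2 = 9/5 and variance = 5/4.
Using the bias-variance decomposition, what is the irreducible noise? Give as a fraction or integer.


Total error = bias^2 + variance + irreducible noise. So irreducible noise = 89/20 - 9/5 - 5/4 = 7/5.

7/5


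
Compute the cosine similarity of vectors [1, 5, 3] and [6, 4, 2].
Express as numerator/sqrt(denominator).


dot = 32. |a|^2 = 35, |b|^2 = 56. cos = 32/sqrt(1960).

32/sqrt(1960)


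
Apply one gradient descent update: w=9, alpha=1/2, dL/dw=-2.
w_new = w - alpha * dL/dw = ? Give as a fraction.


w_new = 9 - 1/2 * -2 = 9 - -1 = 10.

10


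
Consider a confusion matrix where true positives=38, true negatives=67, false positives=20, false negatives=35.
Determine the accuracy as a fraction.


Accuracy = (TP + TN) / (TP + TN + FP + FN) = (38 + 67) / 160 = 21/32.

21/32


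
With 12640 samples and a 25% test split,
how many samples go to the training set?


Test set = 12640 * 25% = 3160. Training set = 12640 - 3160 = 9480.

9480


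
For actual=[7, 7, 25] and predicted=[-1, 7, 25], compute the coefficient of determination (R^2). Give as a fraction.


Mean(y) = 13. SS_res = 64. SS_tot = 216. R^2 = 1 - 64/(216) = 19/27.

19/27


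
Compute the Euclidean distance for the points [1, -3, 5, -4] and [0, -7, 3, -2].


d = sqrt(sum of squared differences). (1-0)^2=1, (-3--7)^2=16, (5-3)^2=4, (-4--2)^2=4. Sum = 25.

5


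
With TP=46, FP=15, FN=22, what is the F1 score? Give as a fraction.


Precision = 46/61 = 46/61. Recall = 46/68 = 23/34. F1 = 2*P*R/(P+R) = 92/129.

92/129


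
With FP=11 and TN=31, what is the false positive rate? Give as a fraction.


FPR = FP / (FP + TN) = 11 / 42 = 11/42.

11/42


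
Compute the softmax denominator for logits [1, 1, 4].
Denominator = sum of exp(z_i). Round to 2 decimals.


Denom = e^1=2.7183 + e^1=2.7183 + e^4=54.5982. Sum = 60.0348, which rounds to 60.03.

60.03


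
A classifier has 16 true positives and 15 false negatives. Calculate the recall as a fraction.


Recall = TP / (TP + FN) = 16 / 31 = 16/31.

16/31


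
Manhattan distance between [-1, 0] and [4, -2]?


d = sum of absolute differences: |-1-4|=5 + |0--2|=2 = 7.

7


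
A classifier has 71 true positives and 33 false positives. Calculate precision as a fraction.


Precision = TP / (TP + FP) = 71 / 104 = 71/104.

71/104


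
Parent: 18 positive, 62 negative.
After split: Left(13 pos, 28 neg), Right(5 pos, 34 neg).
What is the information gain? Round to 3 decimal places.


H(parent) = 0.7692. H(left) = 0.9012, H(right) = 0.5525. Weighted = (41/80)*0.9012 + (39/80)*0.5525 = 0.7312. IG = 0.7692 - 0.7312 = 0.0380, which rounds to 0.038.

0.038


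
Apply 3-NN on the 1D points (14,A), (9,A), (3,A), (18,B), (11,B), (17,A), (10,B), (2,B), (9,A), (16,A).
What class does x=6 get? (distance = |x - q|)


Distances: |14-6|=8, |9-6|=3, |3-6|=3, |18-6|=12, |11-6|=5, |17-6|=11, |10-6|=4, |2-6|=4, |9-6|=3, |16-6|=10. 3 nearest: (9,A), (3,A), (9,A). Counts: {'A': 3}. Majority class: A.

A


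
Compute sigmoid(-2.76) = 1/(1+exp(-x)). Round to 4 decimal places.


sigma(-2.76) = 1/(1+e^(2.76)) = 1/(1+15.799843) = 1/16.799843 = 0.0595.

0.0595


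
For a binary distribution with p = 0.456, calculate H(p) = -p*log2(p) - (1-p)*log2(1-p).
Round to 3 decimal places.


H = -0.456*log2(0.456) - 0.544*log2(0.544) = 0.994.

0.994


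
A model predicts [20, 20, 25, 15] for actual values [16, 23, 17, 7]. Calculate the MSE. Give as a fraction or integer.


MSE = (1/4) * ((16-20)^2=16 + (23-20)^2=9 + (17-25)^2=64 + (7-15)^2=64). Sum = 153. MSE = 153/4.

153/4


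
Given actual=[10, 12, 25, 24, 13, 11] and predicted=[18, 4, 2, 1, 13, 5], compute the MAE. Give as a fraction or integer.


MAE = (1/6) * (|10-18|=8 + |12-4|=8 + |25-2|=23 + |24-1|=23 + |13-13|=0 + |11-5|=6). Sum = 68. MAE = 34/3.

34/3


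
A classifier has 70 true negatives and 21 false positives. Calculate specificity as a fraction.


Specificity = TN / (TN + FP) = 70 / 91 = 10/13.

10/13


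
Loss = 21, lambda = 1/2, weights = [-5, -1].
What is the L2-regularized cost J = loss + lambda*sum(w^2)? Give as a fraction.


L2 sq norm = sum(w^2) = 26. J = 21 + 1/2 * 26 = 34.

34


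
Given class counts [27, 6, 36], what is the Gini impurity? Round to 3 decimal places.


Total = 69. Proportions: 27/69, 6/69, 36/69. sum(p_i^2) = 0.4329. Gini = 1 - 0.4329 = 0.5671, which rounds to 0.567.

0.567


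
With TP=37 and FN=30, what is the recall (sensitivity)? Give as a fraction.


Recall = TP / (TP + FN) = 37 / 67 = 37/67.

37/67


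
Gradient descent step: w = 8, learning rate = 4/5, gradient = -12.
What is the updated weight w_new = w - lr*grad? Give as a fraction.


w_new = 8 - 4/5 * -12 = 8 - -48/5 = 88/5.

88/5


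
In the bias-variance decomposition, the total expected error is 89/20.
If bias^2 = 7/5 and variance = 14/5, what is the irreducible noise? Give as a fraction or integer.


Total error = bias^2 + variance + irreducible noise. So irreducible noise = 89/20 - 7/5 - 14/5 = 1/4.

1/4


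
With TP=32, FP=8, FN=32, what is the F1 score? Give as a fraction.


Precision = 32/40 = 4/5. Recall = 32/64 = 1/2. F1 = 2*P*R/(P+R) = 8/13.

8/13


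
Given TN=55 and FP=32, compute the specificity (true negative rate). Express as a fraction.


Specificity = TN / (TN + FP) = 55 / 87 = 55/87.

55/87


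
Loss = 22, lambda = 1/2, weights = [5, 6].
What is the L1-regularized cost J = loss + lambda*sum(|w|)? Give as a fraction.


L1 norm = sum(|w|) = 11. J = 22 + 1/2 * 11 = 55/2.

55/2


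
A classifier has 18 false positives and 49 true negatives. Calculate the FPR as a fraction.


FPR = FP / (FP + TN) = 18 / 67 = 18/67.

18/67


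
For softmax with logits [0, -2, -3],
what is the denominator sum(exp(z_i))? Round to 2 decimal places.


Denom = e^0=1.0000 + e^-2=0.1353 + e^-3=0.0498. Sum = 1.1851, which rounds to 1.19.

1.19


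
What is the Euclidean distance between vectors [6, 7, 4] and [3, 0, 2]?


d = sqrt(sum of squared differences). (6-3)^2=9, (7-0)^2=49, (4-2)^2=4. Sum = 62.

sqrt(62)


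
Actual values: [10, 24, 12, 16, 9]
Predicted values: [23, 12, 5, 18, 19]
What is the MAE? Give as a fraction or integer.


MAE = (1/5) * (|10-23|=13 + |24-12|=12 + |12-5|=7 + |16-18|=2 + |9-19|=10). Sum = 44. MAE = 44/5.

44/5


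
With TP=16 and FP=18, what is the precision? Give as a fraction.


Precision = TP / (TP + FP) = 16 / 34 = 8/17.

8/17


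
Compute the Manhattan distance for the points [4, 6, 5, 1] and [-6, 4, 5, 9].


d = sum of absolute differences: |4--6|=10 + |6-4|=2 + |5-5|=0 + |1-9|=8 = 20.

20


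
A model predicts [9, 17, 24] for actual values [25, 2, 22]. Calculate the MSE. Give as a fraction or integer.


MSE = (1/3) * ((25-9)^2=256 + (2-17)^2=225 + (22-24)^2=4). Sum = 485. MSE = 485/3.

485/3


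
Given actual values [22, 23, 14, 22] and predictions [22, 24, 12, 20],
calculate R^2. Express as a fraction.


Mean(y) = 81/4. SS_res = 9. SS_tot = 211/4. R^2 = 1 - 9/(211/4) = 175/211.

175/211


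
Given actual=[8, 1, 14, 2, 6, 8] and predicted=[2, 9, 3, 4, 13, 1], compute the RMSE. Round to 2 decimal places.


MSE = 53.8333. RMSE = sqrt(53.8333) = 7.34.

7.34


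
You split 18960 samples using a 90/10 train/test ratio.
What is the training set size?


Test set = 18960 * 10% = 1896. Training set = 18960 - 1896 = 17064.

17064


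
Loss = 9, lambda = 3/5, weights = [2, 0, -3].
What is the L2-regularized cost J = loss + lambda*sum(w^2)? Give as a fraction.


L2 sq norm = sum(w^2) = 13. J = 9 + 3/5 * 13 = 84/5.

84/5


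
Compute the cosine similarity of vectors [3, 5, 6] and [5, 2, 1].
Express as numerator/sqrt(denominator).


dot = 31. |a|^2 = 70, |b|^2 = 30. cos = 31/sqrt(2100).

31/sqrt(2100)


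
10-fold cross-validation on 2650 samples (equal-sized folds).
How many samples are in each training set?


Each validation fold has 2650/10 = 265 samples. Training set = 2650 - 265 = 2385.

2385


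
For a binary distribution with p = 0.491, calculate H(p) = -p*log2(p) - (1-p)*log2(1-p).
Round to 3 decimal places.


H = -0.491*log2(0.491) - 0.509*log2(0.509) = 1.000.

1.000


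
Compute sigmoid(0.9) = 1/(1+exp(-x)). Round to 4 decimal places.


sigma(0.9) = 1/(1+e^(-0.9)) = 1/(1+0.406570) = 1/1.406570 = 0.7109.

0.7109


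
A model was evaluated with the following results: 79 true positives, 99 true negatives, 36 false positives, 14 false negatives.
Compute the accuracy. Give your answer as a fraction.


Accuracy = (TP + TN) / (TP + TN + FP + FN) = (79 + 99) / 228 = 89/114.

89/114


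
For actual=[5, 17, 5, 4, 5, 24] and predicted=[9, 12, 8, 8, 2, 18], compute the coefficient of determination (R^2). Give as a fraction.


Mean(y) = 10. SS_res = 111. SS_tot = 356. R^2 = 1 - 111/(356) = 245/356.

245/356


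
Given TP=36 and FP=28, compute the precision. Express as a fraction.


Precision = TP / (TP + FP) = 36 / 64 = 9/16.

9/16


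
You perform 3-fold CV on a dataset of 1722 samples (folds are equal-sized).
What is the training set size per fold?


Each validation fold has 1722/3 = 574 samples. Training set = 1722 - 574 = 1148.

1148


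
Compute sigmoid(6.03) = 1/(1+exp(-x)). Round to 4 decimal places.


sigma(6.03) = 1/(1+e^(-6.03)) = 1/(1+0.002405) = 1/1.002405 = 0.9976.

0.9976


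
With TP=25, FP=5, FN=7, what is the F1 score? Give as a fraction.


Precision = 25/30 = 5/6. Recall = 25/32 = 25/32. F1 = 2*P*R/(P+R) = 25/31.

25/31


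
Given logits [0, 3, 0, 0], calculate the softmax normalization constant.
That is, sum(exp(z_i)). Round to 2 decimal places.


Denom = e^0=1.0000 + e^3=20.0855 + e^0=1.0000 + e^0=1.0000. Sum = 23.0855, which rounds to 23.09.

23.09


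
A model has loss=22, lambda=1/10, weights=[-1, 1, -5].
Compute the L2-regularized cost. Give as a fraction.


L2 sq norm = sum(w^2) = 27. J = 22 + 1/10 * 27 = 247/10.

247/10


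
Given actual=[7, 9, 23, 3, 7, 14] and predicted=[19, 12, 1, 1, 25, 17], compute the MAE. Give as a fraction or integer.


MAE = (1/6) * (|7-19|=12 + |9-12|=3 + |23-1|=22 + |3-1|=2 + |7-25|=18 + |14-17|=3). Sum = 60. MAE = 10.

10


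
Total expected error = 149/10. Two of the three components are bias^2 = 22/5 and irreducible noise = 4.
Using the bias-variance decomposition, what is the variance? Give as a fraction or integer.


Total error = bias^2 + variance + irreducible noise. So variance = 149/10 - 22/5 - 4 = 13/2.

13/2


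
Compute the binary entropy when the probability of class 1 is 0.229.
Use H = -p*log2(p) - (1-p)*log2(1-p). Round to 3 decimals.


H = -0.229*log2(0.229) - 0.771*log2(0.771) = 0.776.

0.776


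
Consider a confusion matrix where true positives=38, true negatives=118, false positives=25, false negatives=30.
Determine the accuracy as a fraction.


Accuracy = (TP + TN) / (TP + TN + FP + FN) = (38 + 118) / 211 = 156/211.

156/211


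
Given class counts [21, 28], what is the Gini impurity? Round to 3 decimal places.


Total = 49. Proportions: 21/49, 28/49. sum(p_i^2) = 0.5102. Gini = 1 - 0.5102 = 0.4898, which rounds to 0.490.

0.490
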